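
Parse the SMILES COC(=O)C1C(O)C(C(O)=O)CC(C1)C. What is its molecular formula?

C10H16O5

Walk through each heavy atom and fill implicit hydrogens from standard valence (C 4, N 3, O 2, S 2, halogen 1):
  atom 1: C, bond orders sum to 1 (valence 4) → 3 H
  atom 2: O, bond orders sum to 2 (valence 2) → 0 H
  atom 3: C, bond orders sum to 4 (valence 4) → 0 H
  atom 4: O, bond orders sum to 2 (valence 2) → 0 H
  atom 5: C, bond orders sum to 3 (valence 4) → 1 H
  atom 6: C, bond orders sum to 3 (valence 4) → 1 H
  atom 7: O, bond orders sum to 1 (valence 2) → 1 H
  atom 8: C, bond orders sum to 3 (valence 4) → 1 H
  atom 9: C, bond orders sum to 4 (valence 4) → 0 H
  atom 10: O, bond orders sum to 1 (valence 2) → 1 H
  atom 11: O, bond orders sum to 2 (valence 2) → 0 H
  atom 12: C, bond orders sum to 2 (valence 4) → 2 H
  atom 13: C, bond orders sum to 3 (valence 4) → 1 H
  atom 14: C, bond orders sum to 2 (valence 4) → 2 H
  atom 15: C, bond orders sum to 1 (valence 4) → 3 H
Totals → C:10, H:16, O:5.
In Hill order: C10H16O5.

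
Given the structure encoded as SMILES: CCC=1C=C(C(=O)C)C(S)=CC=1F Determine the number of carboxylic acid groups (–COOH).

Scan the SMILES for the carboxylic acid motif — none present.
Groups that are present: 1 ketone, 1 thiol.

0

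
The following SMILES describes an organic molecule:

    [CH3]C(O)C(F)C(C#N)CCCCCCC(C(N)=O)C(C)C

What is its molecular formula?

Walk through each heavy atom and fill implicit hydrogens from standard valence (C 4, N 3, O 2, S 2, halogen 1):
  atom 1: C with explicit H count 3
  atom 2: C, bond orders sum to 3 (valence 4) → 1 H
  atom 3: O, bond orders sum to 1 (valence 2) → 1 H
  atom 4: C, bond orders sum to 3 (valence 4) → 1 H
  atom 5: F (halogen, monovalent) → 0 H
  atom 6: C, bond orders sum to 3 (valence 4) → 1 H
  atom 7: C, bond orders sum to 4 (valence 4) → 0 H
  atom 8: N, bond orders sum to 3 (valence 3) → 0 H
  atom 9: C, bond orders sum to 2 (valence 4) → 2 H
  atom 10: C, bond orders sum to 2 (valence 4) → 2 H
  atom 11: C, bond orders sum to 2 (valence 4) → 2 H
  atom 12: C, bond orders sum to 2 (valence 4) → 2 H
  atom 13: C, bond orders sum to 2 (valence 4) → 2 H
  atom 14: C, bond orders sum to 2 (valence 4) → 2 H
  atom 15: C, bond orders sum to 3 (valence 4) → 1 H
  atom 16: C, bond orders sum to 4 (valence 4) → 0 H
  atom 17: N, bond orders sum to 1 (valence 3) → 2 H
  atom 18: O, bond orders sum to 2 (valence 2) → 0 H
  atom 19: C, bond orders sum to 3 (valence 4) → 1 H
  atom 20: C, bond orders sum to 1 (valence 4) → 3 H
  atom 21: C, bond orders sum to 1 (valence 4) → 3 H
Totals → C:16, H:29, F:1, N:2, O:2.
In Hill order: C16H29FN2O2.

C16H29FN2O2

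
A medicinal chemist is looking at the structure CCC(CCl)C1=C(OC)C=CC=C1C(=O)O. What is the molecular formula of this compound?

C12H15ClO3

Walk through each heavy atom and fill implicit hydrogens from standard valence (C 4, N 3, O 2, S 2, halogen 1):
  atom 1: C, bond orders sum to 1 (valence 4) → 3 H
  atom 2: C, bond orders sum to 2 (valence 4) → 2 H
  atom 3: C, bond orders sum to 3 (valence 4) → 1 H
  atom 4: C, bond orders sum to 2 (valence 4) → 2 H
  atom 5: Cl (halogen, monovalent) → 0 H
  atom 6: C, bond orders sum to 4 (valence 4) → 0 H
  atom 7: C, bond orders sum to 4 (valence 4) → 0 H
  atom 8: O, bond orders sum to 2 (valence 2) → 0 H
  atom 9: C, bond orders sum to 1 (valence 4) → 3 H
  atom 10: C, bond orders sum to 3 (valence 4) → 1 H
  atom 11: C, bond orders sum to 3 (valence 4) → 1 H
  atom 12: C, bond orders sum to 3 (valence 4) → 1 H
  atom 13: C, bond orders sum to 4 (valence 4) → 0 H
  atom 14: C, bond orders sum to 4 (valence 4) → 0 H
  atom 15: O, bond orders sum to 2 (valence 2) → 0 H
  atom 16: O, bond orders sum to 1 (valence 2) → 1 H
Totals → C:12, H:15, Cl:1, O:3.
In Hill order: C12H15ClO3.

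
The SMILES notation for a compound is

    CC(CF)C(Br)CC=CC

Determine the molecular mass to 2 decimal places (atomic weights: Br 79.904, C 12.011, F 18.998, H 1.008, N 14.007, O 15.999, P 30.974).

209.10 g/mol

First, the molecular formula is C8H14BrF (counting implicit H from valence).
  Br: 1 × 79.904 = 79.904
  C: 8 × 12.011 = 96.088
  F: 1 × 18.998 = 18.998
  H: 14 × 1.008 = 14.112
Sum: 1×79.904 + 8×12.011 + 1×18.998 + 14×1.008 = 209.102 → 209.10 g/mol.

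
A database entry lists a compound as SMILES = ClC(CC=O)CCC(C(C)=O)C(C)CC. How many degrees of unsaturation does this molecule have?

Molecular formula: C12H21ClO2.
DoU = (2C + 2 + N − H − X) / 2, where X is the halogen count and O/S are ignored.
    = (2·12 + 2 + 0 − 21 − 1) / 2 = 4 / 2 = 2.

2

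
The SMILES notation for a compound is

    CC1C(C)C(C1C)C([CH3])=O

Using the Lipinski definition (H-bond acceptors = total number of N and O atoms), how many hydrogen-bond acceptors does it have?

N atoms: 0; O atoms: 1.
Lipinski HBA = 0 + 1 = 1.

1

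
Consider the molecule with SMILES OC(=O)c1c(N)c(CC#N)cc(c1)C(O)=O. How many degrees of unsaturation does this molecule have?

8

Molecular formula: C10H8N2O4.
DoU = (2C + 2 + N − H − X) / 2, where X is the halogen count and O/S are ignored.
    = (2·10 + 2 + 2 − 8 − 0) / 2 = 16 / 2 = 8.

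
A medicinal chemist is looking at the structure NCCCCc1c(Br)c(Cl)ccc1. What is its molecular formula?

Walk through each heavy atom and fill implicit hydrogens from standard valence (C 4, N 3, O 2, S 2, halogen 1); for lowercase aromatic atoms, an aromatic c carries 1 H when it has two neighbours and 0 H with three, and aromatic n carries 0 H:
  atom 1: N, bond orders sum to 1 (valence 3) → 2 H
  atom 2: C, bond orders sum to 2 (valence 4) → 2 H
  atom 3: C, bond orders sum to 2 (valence 4) → 2 H
  atom 4: C, bond orders sum to 2 (valence 4) → 2 H
  atom 5: C, bond orders sum to 2 (valence 4) → 2 H
  atom 6: aromatic c, 3 neighbours → 0 H
  atom 7: aromatic c, 3 neighbours → 0 H
  atom 8: Br (halogen, monovalent) → 0 H
  atom 9: aromatic c, 3 neighbours → 0 H
  atom 10: Cl (halogen, monovalent) → 0 H
  atom 11: aromatic c, 2 neighbours → 1 H
  atom 12: aromatic c, 2 neighbours → 1 H
  atom 13: aromatic c, 2 neighbours → 1 H
Totals → C:10, H:13, Br:1, Cl:1, N:1.
In Hill order: C10H13BrClN.

C10H13BrClN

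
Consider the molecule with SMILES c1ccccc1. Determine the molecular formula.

C6H6

Walk through each heavy atom and fill implicit hydrogens from standard valence (C 4, N 3, O 2, S 2, halogen 1); for lowercase aromatic atoms, an aromatic c carries 1 H when it has two neighbours and 0 H with three, and aromatic n carries 0 H:
  atom 1: aromatic c, 2 neighbours → 1 H
  atom 2: aromatic c, 2 neighbours → 1 H
  atom 3: aromatic c, 2 neighbours → 1 H
  atom 4: aromatic c, 2 neighbours → 1 H
  atom 5: aromatic c, 2 neighbours → 1 H
  atom 6: aromatic c, 2 neighbours → 1 H
Totals → C:6, H:6.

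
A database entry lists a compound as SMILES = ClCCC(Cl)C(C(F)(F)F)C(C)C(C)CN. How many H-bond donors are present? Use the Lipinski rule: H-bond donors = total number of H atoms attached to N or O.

2

Donors: find every N or O and count the H atoms it carries.
  atom 16 (N): bond orders sum to 1 → 2 H
Lipinski HBD = 2.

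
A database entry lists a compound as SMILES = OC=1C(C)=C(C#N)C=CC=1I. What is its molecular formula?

Walk through each heavy atom and fill implicit hydrogens from standard valence (C 4, N 3, O 2, S 2, halogen 1):
  atom 1: O, bond orders sum to 1 (valence 2) → 1 H
  atom 2: C, bond orders sum to 4 (valence 4) → 0 H
  atom 3: C, bond orders sum to 4 (valence 4) → 0 H
  atom 4: C, bond orders sum to 1 (valence 4) → 3 H
  atom 5: C, bond orders sum to 4 (valence 4) → 0 H
  atom 6: C, bond orders sum to 4 (valence 4) → 0 H
  atom 7: N, bond orders sum to 3 (valence 3) → 0 H
  atom 8: C, bond orders sum to 3 (valence 4) → 1 H
  atom 9: C, bond orders sum to 3 (valence 4) → 1 H
  atom 10: C, bond orders sum to 4 (valence 4) → 0 H
  atom 11: I (halogen, monovalent) → 0 H
Totals → C:8, H:6, I:1, N:1, O:1.

C8H6INO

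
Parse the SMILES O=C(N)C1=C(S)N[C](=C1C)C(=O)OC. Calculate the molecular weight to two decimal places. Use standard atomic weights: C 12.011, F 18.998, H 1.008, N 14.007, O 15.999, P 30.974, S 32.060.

First, the molecular formula is C8H10N2O3S (counting implicit H from valence).
  C: 8 × 12.011 = 96.088
  H: 10 × 1.008 = 10.080
  N: 2 × 14.007 = 28.014
  O: 3 × 15.999 = 47.997
  S: 1 × 32.060 = 32.060
Sum: 8×12.011 + 10×1.008 + 2×14.007 + 3×15.999 + 1×32.060 = 214.239 → 214.24 g/mol.

214.24 g/mol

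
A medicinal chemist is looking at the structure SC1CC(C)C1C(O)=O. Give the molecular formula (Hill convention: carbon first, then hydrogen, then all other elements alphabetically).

Walk through each heavy atom and fill implicit hydrogens from standard valence (C 4, N 3, O 2, S 2, halogen 1):
  atom 1: S, bond orders sum to 1 (valence 2) → 1 H
  atom 2: C, bond orders sum to 3 (valence 4) → 1 H
  atom 3: C, bond orders sum to 2 (valence 4) → 2 H
  atom 4: C, bond orders sum to 3 (valence 4) → 1 H
  atom 5: C, bond orders sum to 1 (valence 4) → 3 H
  atom 6: C, bond orders sum to 3 (valence 4) → 1 H
  atom 7: C, bond orders sum to 4 (valence 4) → 0 H
  atom 8: O, bond orders sum to 1 (valence 2) → 1 H
  atom 9: O, bond orders sum to 2 (valence 2) → 0 H
Totals → C:6, H:10, O:2, S:1.

C6H10O2S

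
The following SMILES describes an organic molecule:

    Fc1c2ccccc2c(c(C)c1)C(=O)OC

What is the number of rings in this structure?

2

In SMILES, each pair of matching ring-closure digits denotes one ring-closing bond; the number of such bonds equals the number of independent rings.
Ring-closure bonds here: 2.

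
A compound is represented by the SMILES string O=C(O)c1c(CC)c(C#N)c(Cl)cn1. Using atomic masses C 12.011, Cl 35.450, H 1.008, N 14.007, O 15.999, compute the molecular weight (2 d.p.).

210.62 g/mol

First, the molecular formula is C9H7ClN2O2 (counting implicit H from valence).
  C: 9 × 12.011 = 108.099
  Cl: 1 × 35.450 = 35.450
  H: 7 × 1.008 = 7.056
  N: 2 × 14.007 = 28.014
  O: 2 × 15.999 = 31.998
Sum: 9×12.011 + 1×35.450 + 7×1.008 + 2×14.007 + 2×15.999 = 210.617 → 210.62 g/mol.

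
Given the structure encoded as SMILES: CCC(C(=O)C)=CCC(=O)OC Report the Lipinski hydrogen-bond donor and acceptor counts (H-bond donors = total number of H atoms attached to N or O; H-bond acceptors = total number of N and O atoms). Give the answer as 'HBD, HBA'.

Donors: find every N or O and count the H atoms it carries.
  atom 5 (O): bond orders sum to 2 → 0 H
  atom 10 (O): bond orders sum to 2 → 0 H
  atom 11 (O): bond orders sum to 2 → 0 H
Lipinski HBD = 0.
Acceptors: N atoms = 0, O atoms = 3 → HBA = 3.

0, 3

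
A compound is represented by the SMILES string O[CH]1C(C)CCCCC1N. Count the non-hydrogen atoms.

Every atom symbol written in the SMILES (organic subset) is one heavy atom; implicit H are not written.
Heavy atoms by element → C:8, N:1, O:1.
Total: 10.

10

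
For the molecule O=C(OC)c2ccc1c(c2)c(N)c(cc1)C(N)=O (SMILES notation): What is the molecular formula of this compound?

C13H12N2O3

Walk through each heavy atom and fill implicit hydrogens from standard valence (C 4, N 3, O 2, S 2, halogen 1); for lowercase aromatic atoms, an aromatic c carries 1 H when it has two neighbours and 0 H with three, and aromatic n carries 0 H:
  atom 1: O, bond orders sum to 2 (valence 2) → 0 H
  atom 2: C, bond orders sum to 4 (valence 4) → 0 H
  atom 3: O, bond orders sum to 2 (valence 2) → 0 H
  atom 4: C, bond orders sum to 1 (valence 4) → 3 H
  atom 5: aromatic c, 3 neighbours → 0 H
  atom 6: aromatic c, 2 neighbours → 1 H
  atom 7: aromatic c, 2 neighbours → 1 H
  atom 8: aromatic c, 3 neighbours → 0 H
  atom 9: aromatic c, 3 neighbours → 0 H
  atom 10: aromatic c, 2 neighbours → 1 H
  atom 11: aromatic c, 3 neighbours → 0 H
  atom 12: N, bond orders sum to 1 (valence 3) → 2 H
  atom 13: aromatic c, 3 neighbours → 0 H
  atom 14: aromatic c, 2 neighbours → 1 H
  atom 15: aromatic c, 2 neighbours → 1 H
  atom 16: C, bond orders sum to 4 (valence 4) → 0 H
  atom 17: N, bond orders sum to 1 (valence 3) → 2 H
  atom 18: O, bond orders sum to 2 (valence 2) → 0 H
Totals → C:13, H:12, N:2, O:3.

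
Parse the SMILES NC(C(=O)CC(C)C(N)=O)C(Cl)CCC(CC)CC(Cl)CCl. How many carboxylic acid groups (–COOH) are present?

0

Scan the SMILES for the carboxylic acid motif — none present.
Groups that are present: 1 amide, 1 ketone, 1 primary amine.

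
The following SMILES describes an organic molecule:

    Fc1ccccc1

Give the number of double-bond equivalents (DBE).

Molecular formula: C6H5F.
DoU = (2C + 2 + N − H − X) / 2, where X is the halogen count and O/S are ignored.
    = (2·6 + 2 + 0 − 5 − 1) / 2 = 8 / 2 = 4.

4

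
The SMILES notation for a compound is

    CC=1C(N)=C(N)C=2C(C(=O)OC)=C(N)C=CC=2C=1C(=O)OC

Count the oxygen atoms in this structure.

4

Scan the SMILES for O atoms (remember two-letter symbols like Cl and Br are single atoms).
Oxygen count: 4.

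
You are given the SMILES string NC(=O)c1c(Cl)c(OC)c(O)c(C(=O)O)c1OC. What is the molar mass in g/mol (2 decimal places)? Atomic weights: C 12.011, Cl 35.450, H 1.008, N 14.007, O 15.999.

275.64 g/mol

First, the molecular formula is C10H10ClNO6 (counting implicit H from valence).
  C: 10 × 12.011 = 120.110
  Cl: 1 × 35.450 = 35.450
  H: 10 × 1.008 = 10.080
  N: 1 × 14.007 = 14.007
  O: 6 × 15.999 = 95.994
Sum: 10×12.011 + 1×35.450 + 10×1.008 + 1×14.007 + 6×15.999 = 275.641 → 275.64 g/mol.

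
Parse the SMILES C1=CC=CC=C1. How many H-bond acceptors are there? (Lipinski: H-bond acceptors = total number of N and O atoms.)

0

N atoms: 0; O atoms: 0.
Lipinski HBA = 0 + 0 = 0.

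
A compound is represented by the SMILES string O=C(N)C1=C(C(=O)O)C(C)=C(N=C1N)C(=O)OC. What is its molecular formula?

C10H11N3O5

Walk through each heavy atom and fill implicit hydrogens from standard valence (C 4, N 3, O 2, S 2, halogen 1):
  atom 1: O, bond orders sum to 2 (valence 2) → 0 H
  atom 2: C, bond orders sum to 4 (valence 4) → 0 H
  atom 3: N, bond orders sum to 1 (valence 3) → 2 H
  atom 4: C, bond orders sum to 4 (valence 4) → 0 H
  atom 5: C, bond orders sum to 4 (valence 4) → 0 H
  atom 6: C, bond orders sum to 4 (valence 4) → 0 H
  atom 7: O, bond orders sum to 2 (valence 2) → 0 H
  atom 8: O, bond orders sum to 1 (valence 2) → 1 H
  atom 9: C, bond orders sum to 4 (valence 4) → 0 H
  atom 10: C, bond orders sum to 1 (valence 4) → 3 H
  atom 11: C, bond orders sum to 4 (valence 4) → 0 H
  atom 12: N, bond orders sum to 3 (valence 3) → 0 H
  atom 13: C, bond orders sum to 4 (valence 4) → 0 H
  atom 14: N, bond orders sum to 1 (valence 3) → 2 H
  atom 15: C, bond orders sum to 4 (valence 4) → 0 H
  atom 16: O, bond orders sum to 2 (valence 2) → 0 H
  atom 17: O, bond orders sum to 2 (valence 2) → 0 H
  atom 18: C, bond orders sum to 1 (valence 4) → 3 H
Totals → C:10, H:11, N:3, O:5.
In Hill order: C10H11N3O5.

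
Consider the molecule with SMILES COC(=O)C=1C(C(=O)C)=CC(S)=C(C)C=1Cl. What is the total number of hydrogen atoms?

Walk through each heavy atom and fill implicit hydrogens from standard valence (C 4, N 3, O 2, S 2, halogen 1):
  atom 1: C, bond orders sum to 1 (valence 4) → 3 H
  atom 2: O, bond orders sum to 2 (valence 2) → 0 H
  atom 3: C, bond orders sum to 4 (valence 4) → 0 H
  atom 4: O, bond orders sum to 2 (valence 2) → 0 H
  atom 5: C, bond orders sum to 4 (valence 4) → 0 H
  atom 6: C, bond orders sum to 4 (valence 4) → 0 H
  atom 7: C, bond orders sum to 4 (valence 4) → 0 H
  atom 8: O, bond orders sum to 2 (valence 2) → 0 H
  atom 9: C, bond orders sum to 1 (valence 4) → 3 H
  atom 10: C, bond orders sum to 3 (valence 4) → 1 H
  atom 11: C, bond orders sum to 4 (valence 4) → 0 H
  atom 12: S, bond orders sum to 1 (valence 2) → 1 H
  atom 13: C, bond orders sum to 4 (valence 4) → 0 H
  atom 14: C, bond orders sum to 1 (valence 4) → 3 H
  atom 15: C, bond orders sum to 4 (valence 4) → 0 H
  atom 16: Cl (halogen, monovalent) → 0 H
Total hydrogens: 11.

11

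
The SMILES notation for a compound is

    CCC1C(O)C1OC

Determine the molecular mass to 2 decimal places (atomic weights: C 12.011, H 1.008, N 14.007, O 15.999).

116.16 g/mol

First, the molecular formula is C6H12O2 (counting implicit H from valence).
  C: 6 × 12.011 = 72.066
  H: 12 × 1.008 = 12.096
  O: 2 × 15.999 = 31.998
Sum: 6×12.011 + 12×1.008 + 2×15.999 = 116.160 → 116.16 g/mol.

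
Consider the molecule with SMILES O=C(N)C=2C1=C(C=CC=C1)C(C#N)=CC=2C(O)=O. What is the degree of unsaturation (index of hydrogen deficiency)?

11

Molecular formula: C13H8N2O3.
DoU = (2C + 2 + N − H − X) / 2, where X is the halogen count and O/S are ignored.
    = (2·13 + 2 + 2 − 8 − 0) / 2 = 22 / 2 = 11.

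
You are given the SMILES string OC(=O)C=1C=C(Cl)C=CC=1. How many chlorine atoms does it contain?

1

Scan the SMILES for Cl atoms (remember two-letter symbols like Cl and Br are single atoms).
Chlorine count: 1.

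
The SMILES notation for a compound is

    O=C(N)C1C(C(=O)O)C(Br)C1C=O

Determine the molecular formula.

Walk through each heavy atom and fill implicit hydrogens from standard valence (C 4, N 3, O 2, S 2, halogen 1):
  atom 1: O, bond orders sum to 2 (valence 2) → 0 H
  atom 2: C, bond orders sum to 4 (valence 4) → 0 H
  atom 3: N, bond orders sum to 1 (valence 3) → 2 H
  atom 4: C, bond orders sum to 3 (valence 4) → 1 H
  atom 5: C, bond orders sum to 3 (valence 4) → 1 H
  atom 6: C, bond orders sum to 4 (valence 4) → 0 H
  atom 7: O, bond orders sum to 2 (valence 2) → 0 H
  atom 8: O, bond orders sum to 1 (valence 2) → 1 H
  atom 9: C, bond orders sum to 3 (valence 4) → 1 H
  atom 10: Br (halogen, monovalent) → 0 H
  atom 11: C, bond orders sum to 3 (valence 4) → 1 H
  atom 12: C, bond orders sum to 3 (valence 4) → 1 H
  atom 13: O, bond orders sum to 2 (valence 2) → 0 H
Totals → C:7, H:8, Br:1, N:1, O:4.

C7H8BrNO4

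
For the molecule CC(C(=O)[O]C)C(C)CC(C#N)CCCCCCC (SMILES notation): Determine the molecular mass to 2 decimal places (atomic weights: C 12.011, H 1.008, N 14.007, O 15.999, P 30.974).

267.41 g/mol

First, the molecular formula is C16H29NO2 (counting implicit H from valence).
  C: 16 × 12.011 = 192.176
  H: 29 × 1.008 = 29.232
  N: 1 × 14.007 = 14.007
  O: 2 × 15.999 = 31.998
Sum: 16×12.011 + 29×1.008 + 1×14.007 + 2×15.999 = 267.413 → 267.41 g/mol.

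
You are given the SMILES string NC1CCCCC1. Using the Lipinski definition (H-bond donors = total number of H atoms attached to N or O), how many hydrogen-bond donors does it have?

Donors: find every N or O and count the H atoms it carries.
  atom 1 (N): bond orders sum to 1 → 2 H
Lipinski HBD = 2.

2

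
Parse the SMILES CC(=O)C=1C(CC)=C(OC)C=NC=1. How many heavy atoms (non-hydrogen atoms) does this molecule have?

Every atom symbol written in the SMILES (organic subset) is one heavy atom; implicit H are not written.
Heavy atoms by element → C:10, N:1, O:2.
Total: 13.

13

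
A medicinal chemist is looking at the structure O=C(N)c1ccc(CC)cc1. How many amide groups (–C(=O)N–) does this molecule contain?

1

The amide motif appears at heavy-atom position 2 in the SMILES.
Amide count: 1.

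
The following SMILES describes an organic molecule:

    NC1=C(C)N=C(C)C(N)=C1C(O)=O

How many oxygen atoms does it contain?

Scan the SMILES for O atoms (remember two-letter symbols like Cl and Br are single atoms).
Oxygen count: 2.

2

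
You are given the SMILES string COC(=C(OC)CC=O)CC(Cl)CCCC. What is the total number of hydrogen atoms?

Walk through each heavy atom and fill implicit hydrogens from standard valence (C 4, N 3, O 2, S 2, halogen 1):
  atom 1: C, bond orders sum to 1 (valence 4) → 3 H
  atom 2: O, bond orders sum to 2 (valence 2) → 0 H
  atom 3: C, bond orders sum to 4 (valence 4) → 0 H
  atom 4: C, bond orders sum to 4 (valence 4) → 0 H
  atom 5: O, bond orders sum to 2 (valence 2) → 0 H
  atom 6: C, bond orders sum to 1 (valence 4) → 3 H
  atom 7: C, bond orders sum to 2 (valence 4) → 2 H
  atom 8: C, bond orders sum to 3 (valence 4) → 1 H
  atom 9: O, bond orders sum to 2 (valence 2) → 0 H
  atom 10: C, bond orders sum to 2 (valence 4) → 2 H
  atom 11: C, bond orders sum to 3 (valence 4) → 1 H
  atom 12: Cl (halogen, monovalent) → 0 H
  atom 13: C, bond orders sum to 2 (valence 4) → 2 H
  atom 14: C, bond orders sum to 2 (valence 4) → 2 H
  atom 15: C, bond orders sum to 2 (valence 4) → 2 H
  atom 16: C, bond orders sum to 1 (valence 4) → 3 H
Total hydrogens: 21.

21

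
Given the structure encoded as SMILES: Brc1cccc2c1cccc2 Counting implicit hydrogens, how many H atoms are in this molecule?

7

Walk through each heavy atom and fill implicit hydrogens from standard valence (C 4, N 3, O 2, S 2, halogen 1); for lowercase aromatic atoms, an aromatic c carries 1 H when it has two neighbours and 0 H with three, and aromatic n carries 0 H:
  atom 1: Br (halogen, monovalent) → 0 H
  atom 2: aromatic c, 3 neighbours → 0 H
  atom 3: aromatic c, 2 neighbours → 1 H
  atom 4: aromatic c, 2 neighbours → 1 H
  atom 5: aromatic c, 2 neighbours → 1 H
  atom 6: aromatic c, 3 neighbours → 0 H
  atom 7: aromatic c, 3 neighbours → 0 H
  atom 8: aromatic c, 2 neighbours → 1 H
  atom 9: aromatic c, 2 neighbours → 1 H
  atom 10: aromatic c, 2 neighbours → 1 H
  atom 11: aromatic c, 2 neighbours → 1 H
Total hydrogens: 7.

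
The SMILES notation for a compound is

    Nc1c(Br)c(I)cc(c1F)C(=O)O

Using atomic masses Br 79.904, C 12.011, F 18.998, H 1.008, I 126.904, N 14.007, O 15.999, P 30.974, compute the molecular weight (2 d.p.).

First, the molecular formula is C7H4BrFINO2 (counting implicit H from valence).
  Br: 1 × 79.904 = 79.904
  C: 7 × 12.011 = 84.077
  F: 1 × 18.998 = 18.998
  H: 4 × 1.008 = 4.032
  I: 1 × 126.904 = 126.904
  N: 1 × 14.007 = 14.007
  O: 2 × 15.999 = 31.998
Sum: 1×79.904 + 7×12.011 + 1×18.998 + 4×1.008 + 1×126.904 + 1×14.007 + 2×15.999 = 359.920 → 359.92 g/mol.

359.92 g/mol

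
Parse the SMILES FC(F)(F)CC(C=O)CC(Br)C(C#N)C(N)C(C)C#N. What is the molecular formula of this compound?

C12H15BrF3N3O

Walk through each heavy atom and fill implicit hydrogens from standard valence (C 4, N 3, O 2, S 2, halogen 1):
  atom 1: F (halogen, monovalent) → 0 H
  atom 2: C, bond orders sum to 4 (valence 4) → 0 H
  atom 3: F (halogen, monovalent) → 0 H
  atom 4: F (halogen, monovalent) → 0 H
  atom 5: C, bond orders sum to 2 (valence 4) → 2 H
  atom 6: C, bond orders sum to 3 (valence 4) → 1 H
  atom 7: C, bond orders sum to 3 (valence 4) → 1 H
  atom 8: O, bond orders sum to 2 (valence 2) → 0 H
  atom 9: C, bond orders sum to 2 (valence 4) → 2 H
  atom 10: C, bond orders sum to 3 (valence 4) → 1 H
  atom 11: Br (halogen, monovalent) → 0 H
  atom 12: C, bond orders sum to 3 (valence 4) → 1 H
  atom 13: C, bond orders sum to 4 (valence 4) → 0 H
  atom 14: N, bond orders sum to 3 (valence 3) → 0 H
  atom 15: C, bond orders sum to 3 (valence 4) → 1 H
  atom 16: N, bond orders sum to 1 (valence 3) → 2 H
  atom 17: C, bond orders sum to 3 (valence 4) → 1 H
  atom 18: C, bond orders sum to 1 (valence 4) → 3 H
  atom 19: C, bond orders sum to 4 (valence 4) → 0 H
  atom 20: N, bond orders sum to 3 (valence 3) → 0 H
Totals → C:12, H:15, Br:1, F:3, N:3, O:1.
In Hill order: C12H15BrF3N3O.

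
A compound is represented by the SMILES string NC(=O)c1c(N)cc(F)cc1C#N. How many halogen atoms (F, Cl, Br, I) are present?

1

Halogen atoms appear at heavy-atom position 9 (1×F).
Other groups present: 1 amide, 1 nitrile, 1 primary amine.
Halogen count: 1.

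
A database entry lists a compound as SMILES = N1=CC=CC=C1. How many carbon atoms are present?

Count every carbon token in the SMILES (each C, including those in ring-closure positions and inside branches).
Carbon count: 5.

5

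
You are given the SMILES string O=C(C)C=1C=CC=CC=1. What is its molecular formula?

C8H8O

Walk through each heavy atom and fill implicit hydrogens from standard valence (C 4, N 3, O 2, S 2, halogen 1):
  atom 1: O, bond orders sum to 2 (valence 2) → 0 H
  atom 2: C, bond orders sum to 4 (valence 4) → 0 H
  atom 3: C, bond orders sum to 1 (valence 4) → 3 H
  atom 4: C, bond orders sum to 4 (valence 4) → 0 H
  atom 5: C, bond orders sum to 3 (valence 4) → 1 H
  atom 6: C, bond orders sum to 3 (valence 4) → 1 H
  atom 7: C, bond orders sum to 3 (valence 4) → 1 H
  atom 8: C, bond orders sum to 3 (valence 4) → 1 H
  atom 9: C, bond orders sum to 3 (valence 4) → 1 H
Totals → C:8, H:8, O:1.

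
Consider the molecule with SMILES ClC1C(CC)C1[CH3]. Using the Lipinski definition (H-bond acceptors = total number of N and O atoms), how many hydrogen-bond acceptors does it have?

0

N atoms: 0; O atoms: 0.
Lipinski HBA = 0 + 0 = 0.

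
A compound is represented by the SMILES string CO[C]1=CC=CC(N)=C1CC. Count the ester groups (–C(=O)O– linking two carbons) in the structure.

0

Scan the SMILES for the ester motif — none present.
Groups that are present: 1 ether, 1 primary amine.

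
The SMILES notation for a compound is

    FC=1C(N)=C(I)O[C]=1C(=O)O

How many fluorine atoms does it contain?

Scan the SMILES for F atoms (remember two-letter symbols like Cl and Br are single atoms).
Fluorine count: 1.

1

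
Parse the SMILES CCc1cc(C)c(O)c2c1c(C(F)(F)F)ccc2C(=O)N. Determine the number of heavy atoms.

21

Every atom symbol written in the SMILES (organic subset) is one heavy atom; implicit H are not written.
Heavy atoms by element → C:15, F:3, N:1, O:2.
Total: 21.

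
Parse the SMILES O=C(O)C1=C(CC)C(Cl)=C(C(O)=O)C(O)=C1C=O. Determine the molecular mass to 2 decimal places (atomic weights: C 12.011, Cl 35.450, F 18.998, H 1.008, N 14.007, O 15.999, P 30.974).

272.64 g/mol

First, the molecular formula is C11H9ClO6 (counting implicit H from valence).
  C: 11 × 12.011 = 132.121
  Cl: 1 × 35.450 = 35.450
  H: 9 × 1.008 = 9.072
  O: 6 × 15.999 = 95.994
Sum: 11×12.011 + 1×35.450 + 9×1.008 + 6×15.999 = 272.637 → 272.64 g/mol.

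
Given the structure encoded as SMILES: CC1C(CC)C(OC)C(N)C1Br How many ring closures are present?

1

In SMILES, each pair of matching ring-closure digits denotes one ring-closing bond; the number of such bonds equals the number of independent rings.
Ring-closure bonds here: 1.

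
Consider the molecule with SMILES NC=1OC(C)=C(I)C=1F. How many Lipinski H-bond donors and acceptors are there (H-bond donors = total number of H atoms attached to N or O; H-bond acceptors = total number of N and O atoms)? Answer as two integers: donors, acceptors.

Donors: find every N or O and count the H atoms it carries.
  atom 1 (N): bond orders sum to 1 → 2 H
  atom 3 (O): bond orders sum to 2 → 0 H
Lipinski HBD = 2.
Acceptors: N atoms = 1, O atoms = 1 → HBA = 2.

2, 2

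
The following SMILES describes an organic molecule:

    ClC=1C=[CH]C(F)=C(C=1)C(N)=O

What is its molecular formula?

Walk through each heavy atom and fill implicit hydrogens from standard valence (C 4, N 3, O 2, S 2, halogen 1):
  atom 1: Cl (halogen, monovalent) → 0 H
  atom 2: C, bond orders sum to 4 (valence 4) → 0 H
  atom 3: C, bond orders sum to 3 (valence 4) → 1 H
  atom 4: C with explicit H count 1
  atom 5: C, bond orders sum to 4 (valence 4) → 0 H
  atom 6: F (halogen, monovalent) → 0 H
  atom 7: C, bond orders sum to 4 (valence 4) → 0 H
  atom 8: C, bond orders sum to 3 (valence 4) → 1 H
  atom 9: C, bond orders sum to 4 (valence 4) → 0 H
  atom 10: N, bond orders sum to 1 (valence 3) → 2 H
  atom 11: O, bond orders sum to 2 (valence 2) → 0 H
Totals → C:7, H:5, Cl:1, F:1, N:1, O:1.

C7H5ClFNO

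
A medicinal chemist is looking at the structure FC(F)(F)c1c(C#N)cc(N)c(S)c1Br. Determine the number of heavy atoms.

15

Every atom symbol written in the SMILES (organic subset) is one heavy atom; implicit H are not written.
Heavy atoms by element → Br:1, C:8, F:3, N:2, S:1.
Total: 15.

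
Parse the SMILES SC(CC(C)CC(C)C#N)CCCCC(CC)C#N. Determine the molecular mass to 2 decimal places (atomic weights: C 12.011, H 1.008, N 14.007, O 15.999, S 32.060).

280.47 g/mol

First, the molecular formula is C16H28N2S (counting implicit H from valence).
  C: 16 × 12.011 = 192.176
  H: 28 × 1.008 = 28.224
  N: 2 × 14.007 = 28.014
  S: 1 × 32.060 = 32.060
Sum: 16×12.011 + 28×1.008 + 2×14.007 + 1×32.060 = 280.474 → 280.47 g/mol.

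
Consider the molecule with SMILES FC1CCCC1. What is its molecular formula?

Walk through each heavy atom and fill implicit hydrogens from standard valence (C 4, N 3, O 2, S 2, halogen 1):
  atom 1: F (halogen, monovalent) → 0 H
  atom 2: C, bond orders sum to 3 (valence 4) → 1 H
  atom 3: C, bond orders sum to 2 (valence 4) → 2 H
  atom 4: C, bond orders sum to 2 (valence 4) → 2 H
  atom 5: C, bond orders sum to 2 (valence 4) → 2 H
  atom 6: C, bond orders sum to 2 (valence 4) → 2 H
Totals → C:5, H:9, F:1.
In Hill order: C5H9F.

C5H9F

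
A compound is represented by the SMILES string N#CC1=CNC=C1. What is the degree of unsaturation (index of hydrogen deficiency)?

5

Molecular formula: C5H4N2.
DoU = (2C + 2 + N − H − X) / 2, where X is the halogen count and O/S are ignored.
    = (2·5 + 2 + 2 − 4 − 0) / 2 = 10 / 2 = 5.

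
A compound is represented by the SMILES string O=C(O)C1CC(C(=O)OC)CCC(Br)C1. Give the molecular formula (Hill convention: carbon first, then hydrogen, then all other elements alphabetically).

C10H15BrO4

Walk through each heavy atom and fill implicit hydrogens from standard valence (C 4, N 3, O 2, S 2, halogen 1):
  atom 1: O, bond orders sum to 2 (valence 2) → 0 H
  atom 2: C, bond orders sum to 4 (valence 4) → 0 H
  atom 3: O, bond orders sum to 1 (valence 2) → 1 H
  atom 4: C, bond orders sum to 3 (valence 4) → 1 H
  atom 5: C, bond orders sum to 2 (valence 4) → 2 H
  atom 6: C, bond orders sum to 3 (valence 4) → 1 H
  atom 7: C, bond orders sum to 4 (valence 4) → 0 H
  atom 8: O, bond orders sum to 2 (valence 2) → 0 H
  atom 9: O, bond orders sum to 2 (valence 2) → 0 H
  atom 10: C, bond orders sum to 1 (valence 4) → 3 H
  atom 11: C, bond orders sum to 2 (valence 4) → 2 H
  atom 12: C, bond orders sum to 2 (valence 4) → 2 H
  atom 13: C, bond orders sum to 3 (valence 4) → 1 H
  atom 14: Br (halogen, monovalent) → 0 H
  atom 15: C, bond orders sum to 2 (valence 4) → 2 H
Totals → C:10, H:15, Br:1, O:4.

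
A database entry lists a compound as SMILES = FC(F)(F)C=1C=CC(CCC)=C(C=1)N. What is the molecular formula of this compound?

Walk through each heavy atom and fill implicit hydrogens from standard valence (C 4, N 3, O 2, S 2, halogen 1):
  atom 1: F (halogen, monovalent) → 0 H
  atom 2: C, bond orders sum to 4 (valence 4) → 0 H
  atom 3: F (halogen, monovalent) → 0 H
  atom 4: F (halogen, monovalent) → 0 H
  atom 5: C, bond orders sum to 4 (valence 4) → 0 H
  atom 6: C, bond orders sum to 3 (valence 4) → 1 H
  atom 7: C, bond orders sum to 3 (valence 4) → 1 H
  atom 8: C, bond orders sum to 4 (valence 4) → 0 H
  atom 9: C, bond orders sum to 2 (valence 4) → 2 H
  atom 10: C, bond orders sum to 2 (valence 4) → 2 H
  atom 11: C, bond orders sum to 1 (valence 4) → 3 H
  atom 12: C, bond orders sum to 4 (valence 4) → 0 H
  atom 13: C, bond orders sum to 3 (valence 4) → 1 H
  atom 14: N, bond orders sum to 1 (valence 3) → 2 H
Totals → C:10, H:12, F:3, N:1.
In Hill order: C10H12F3N.

C10H12F3N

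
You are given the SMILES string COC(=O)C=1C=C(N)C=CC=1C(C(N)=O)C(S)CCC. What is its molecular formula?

Walk through each heavy atom and fill implicit hydrogens from standard valence (C 4, N 3, O 2, S 2, halogen 1):
  atom 1: C, bond orders sum to 1 (valence 4) → 3 H
  atom 2: O, bond orders sum to 2 (valence 2) → 0 H
  atom 3: C, bond orders sum to 4 (valence 4) → 0 H
  atom 4: O, bond orders sum to 2 (valence 2) → 0 H
  atom 5: C, bond orders sum to 4 (valence 4) → 0 H
  atom 6: C, bond orders sum to 3 (valence 4) → 1 H
  atom 7: C, bond orders sum to 4 (valence 4) → 0 H
  atom 8: N, bond orders sum to 1 (valence 3) → 2 H
  atom 9: C, bond orders sum to 3 (valence 4) → 1 H
  atom 10: C, bond orders sum to 3 (valence 4) → 1 H
  atom 11: C, bond orders sum to 4 (valence 4) → 0 H
  atom 12: C, bond orders sum to 3 (valence 4) → 1 H
  atom 13: C, bond orders sum to 4 (valence 4) → 0 H
  atom 14: N, bond orders sum to 1 (valence 3) → 2 H
  atom 15: O, bond orders sum to 2 (valence 2) → 0 H
  atom 16: C, bond orders sum to 3 (valence 4) → 1 H
  atom 17: S, bond orders sum to 1 (valence 2) → 1 H
  atom 18: C, bond orders sum to 2 (valence 4) → 2 H
  atom 19: C, bond orders sum to 2 (valence 4) → 2 H
  atom 20: C, bond orders sum to 1 (valence 4) → 3 H
Totals → C:14, H:20, N:2, O:3, S:1.
In Hill order: C14H20N2O3S.

C14H20N2O3S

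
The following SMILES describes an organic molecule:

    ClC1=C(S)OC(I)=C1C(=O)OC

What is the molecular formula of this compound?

Walk through each heavy atom and fill implicit hydrogens from standard valence (C 4, N 3, O 2, S 2, halogen 1):
  atom 1: Cl (halogen, monovalent) → 0 H
  atom 2: C, bond orders sum to 4 (valence 4) → 0 H
  atom 3: C, bond orders sum to 4 (valence 4) → 0 H
  atom 4: S, bond orders sum to 1 (valence 2) → 1 H
  atom 5: O, bond orders sum to 2 (valence 2) → 0 H
  atom 6: C, bond orders sum to 4 (valence 4) → 0 H
  atom 7: I (halogen, monovalent) → 0 H
  atom 8: C, bond orders sum to 4 (valence 4) → 0 H
  atom 9: C, bond orders sum to 4 (valence 4) → 0 H
  atom 10: O, bond orders sum to 2 (valence 2) → 0 H
  atom 11: O, bond orders sum to 2 (valence 2) → 0 H
  atom 12: C, bond orders sum to 1 (valence 4) → 3 H
Totals → C:6, H:4, Cl:1, I:1, O:3, S:1.
In Hill order: C6H4ClIO3S.

C6H4ClIO3S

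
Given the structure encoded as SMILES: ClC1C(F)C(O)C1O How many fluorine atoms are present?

Scan the SMILES for F atoms (remember two-letter symbols like Cl and Br are single atoms).
Fluorine count: 1.

1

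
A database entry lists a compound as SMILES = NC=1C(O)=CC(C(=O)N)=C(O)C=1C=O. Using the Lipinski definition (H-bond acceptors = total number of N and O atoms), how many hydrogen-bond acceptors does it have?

6

N atoms: 2; O atoms: 4.
Lipinski HBA = 2 + 4 = 6.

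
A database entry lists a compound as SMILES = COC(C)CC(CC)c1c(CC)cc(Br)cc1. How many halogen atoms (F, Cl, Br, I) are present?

Halogen atoms appear at heavy-atom position 15 (1×Br).
Other groups present: 1 ether.
Halogen count: 1.

1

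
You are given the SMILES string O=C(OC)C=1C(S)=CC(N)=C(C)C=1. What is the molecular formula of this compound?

C9H11NO2S

Walk through each heavy atom and fill implicit hydrogens from standard valence (C 4, N 3, O 2, S 2, halogen 1):
  atom 1: O, bond orders sum to 2 (valence 2) → 0 H
  atom 2: C, bond orders sum to 4 (valence 4) → 0 H
  atom 3: O, bond orders sum to 2 (valence 2) → 0 H
  atom 4: C, bond orders sum to 1 (valence 4) → 3 H
  atom 5: C, bond orders sum to 4 (valence 4) → 0 H
  atom 6: C, bond orders sum to 4 (valence 4) → 0 H
  atom 7: S, bond orders sum to 1 (valence 2) → 1 H
  atom 8: C, bond orders sum to 3 (valence 4) → 1 H
  atom 9: C, bond orders sum to 4 (valence 4) → 0 H
  atom 10: N, bond orders sum to 1 (valence 3) → 2 H
  atom 11: C, bond orders sum to 4 (valence 4) → 0 H
  atom 12: C, bond orders sum to 1 (valence 4) → 3 H
  atom 13: C, bond orders sum to 3 (valence 4) → 1 H
Totals → C:9, H:11, N:1, O:2, S:1.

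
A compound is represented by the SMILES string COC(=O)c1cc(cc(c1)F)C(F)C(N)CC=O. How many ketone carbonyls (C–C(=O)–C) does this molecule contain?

Scan the SMILES for the ketone motif — none present.
Groups that are present: 1 aldehyde, 1 ester, 1 primary amine.

0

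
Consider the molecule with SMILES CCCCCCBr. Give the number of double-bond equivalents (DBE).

Degree of unsaturation = (number of rings) + (number of π bonds).
Ring closures in the SMILES: 0.
π bonds: none → 0 DoU from unsaturation.
Total DoU = 0 + 0 = 0.

0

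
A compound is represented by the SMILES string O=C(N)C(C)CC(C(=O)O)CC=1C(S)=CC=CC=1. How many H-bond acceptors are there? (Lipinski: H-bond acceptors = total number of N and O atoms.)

N atoms: 1; O atoms: 3.
Lipinski HBA = 1 + 3 = 4.

4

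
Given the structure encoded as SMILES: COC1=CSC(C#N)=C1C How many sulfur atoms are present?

Scan the SMILES for S atoms (remember two-letter symbols like Cl and Br are single atoms).
Sulfur count: 1.

1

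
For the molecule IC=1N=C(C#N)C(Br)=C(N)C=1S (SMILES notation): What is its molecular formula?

Walk through each heavy atom and fill implicit hydrogens from standard valence (C 4, N 3, O 2, S 2, halogen 1):
  atom 1: I (halogen, monovalent) → 0 H
  atom 2: C, bond orders sum to 4 (valence 4) → 0 H
  atom 3: N, bond orders sum to 3 (valence 3) → 0 H
  atom 4: C, bond orders sum to 4 (valence 4) → 0 H
  atom 5: C, bond orders sum to 4 (valence 4) → 0 H
  atom 6: N, bond orders sum to 3 (valence 3) → 0 H
  atom 7: C, bond orders sum to 4 (valence 4) → 0 H
  atom 8: Br (halogen, monovalent) → 0 H
  atom 9: C, bond orders sum to 4 (valence 4) → 0 H
  atom 10: N, bond orders sum to 1 (valence 3) → 2 H
  atom 11: C, bond orders sum to 4 (valence 4) → 0 H
  atom 12: S, bond orders sum to 1 (valence 2) → 1 H
Totals → C:6, H:3, Br:1, I:1, N:3, S:1.

C6H3BrIN3S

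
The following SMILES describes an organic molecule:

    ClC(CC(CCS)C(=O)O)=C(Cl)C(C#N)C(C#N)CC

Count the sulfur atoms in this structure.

Scan the SMILES for S atoms (remember two-letter symbols like Cl and Br are single atoms).
Sulfur count: 1.

1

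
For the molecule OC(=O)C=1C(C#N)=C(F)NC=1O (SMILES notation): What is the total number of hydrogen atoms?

Walk through each heavy atom and fill implicit hydrogens from standard valence (C 4, N 3, O 2, S 2, halogen 1):
  atom 1: O, bond orders sum to 1 (valence 2) → 1 H
  atom 2: C, bond orders sum to 4 (valence 4) → 0 H
  atom 3: O, bond orders sum to 2 (valence 2) → 0 H
  atom 4: C, bond orders sum to 4 (valence 4) → 0 H
  atom 5: C, bond orders sum to 4 (valence 4) → 0 H
  atom 6: C, bond orders sum to 4 (valence 4) → 0 H
  atom 7: N, bond orders sum to 3 (valence 3) → 0 H
  atom 8: C, bond orders sum to 4 (valence 4) → 0 H
  atom 9: F (halogen, monovalent) → 0 H
  atom 10: N, bond orders sum to 2 (valence 3) → 1 H
  atom 11: C, bond orders sum to 4 (valence 4) → 0 H
  atom 12: O, bond orders sum to 1 (valence 2) → 1 H
Total hydrogens: 3.

3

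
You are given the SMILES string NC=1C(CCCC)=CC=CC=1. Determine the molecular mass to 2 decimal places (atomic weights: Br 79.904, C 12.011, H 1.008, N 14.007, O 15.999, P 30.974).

First, the molecular formula is C10H15N (counting implicit H from valence).
  C: 10 × 12.011 = 120.110
  H: 15 × 1.008 = 15.120
  N: 1 × 14.007 = 14.007
Sum: 10×12.011 + 15×1.008 + 1×14.007 = 149.237 → 149.24 g/mol.

149.24 g/mol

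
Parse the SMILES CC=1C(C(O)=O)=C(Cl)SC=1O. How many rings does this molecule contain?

1

In SMILES, each pair of matching ring-closure digits denotes one ring-closing bond; the number of such bonds equals the number of independent rings.
Ring-closure bonds here: 1.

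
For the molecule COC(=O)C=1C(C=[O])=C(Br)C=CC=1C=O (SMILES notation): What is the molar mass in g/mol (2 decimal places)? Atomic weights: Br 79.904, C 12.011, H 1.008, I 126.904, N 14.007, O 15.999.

First, the molecular formula is C10H7BrO4 (counting implicit H from valence).
  Br: 1 × 79.904 = 79.904
  C: 10 × 12.011 = 120.110
  H: 7 × 1.008 = 7.056
  O: 4 × 15.999 = 63.996
Sum: 1×79.904 + 10×12.011 + 7×1.008 + 4×15.999 = 271.066 → 271.07 g/mol.

271.07 g/mol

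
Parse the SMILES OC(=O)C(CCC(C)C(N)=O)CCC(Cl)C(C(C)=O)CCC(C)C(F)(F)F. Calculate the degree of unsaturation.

3

Degree of unsaturation = (number of rings) + (number of π bonds).
Ring closures in the SMILES: 0.
π bonds: 3 double bonds (each 1 DoU) → 3 DoU from unsaturation.
Total DoU = 0 + 3 = 3.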